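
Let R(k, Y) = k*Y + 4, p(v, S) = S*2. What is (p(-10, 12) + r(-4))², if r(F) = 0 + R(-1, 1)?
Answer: 729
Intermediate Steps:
p(v, S) = 2*S
R(k, Y) = 4 + Y*k (R(k, Y) = Y*k + 4 = 4 + Y*k)
r(F) = 3 (r(F) = 0 + (4 + 1*(-1)) = 0 + (4 - 1) = 0 + 3 = 3)
(p(-10, 12) + r(-4))² = (2*12 + 3)² = (24 + 3)² = 27² = 729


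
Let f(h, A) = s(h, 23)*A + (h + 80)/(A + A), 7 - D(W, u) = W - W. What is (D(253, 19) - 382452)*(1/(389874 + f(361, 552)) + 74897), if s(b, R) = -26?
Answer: -565482326023761265/19741749 ≈ -2.8644e+10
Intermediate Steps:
D(W, u) = 7 (D(W, u) = 7 - (W - W) = 7 - 1*0 = 7 + 0 = 7)
f(h, A) = -26*A + (80 + h)/(2*A) (f(h, A) = -26*A + (h + 80)/(A + A) = -26*A + (80 + h)/((2*A)) = -26*A + (80 + h)*(1/(2*A)) = -26*A + (80 + h)/(2*A))
(D(253, 19) - 382452)*(1/(389874 + f(361, 552)) + 74897) = (7 - 382452)*(1/(389874 + (1/2)*(80 + 361 - 52*552**2)/552) + 74897) = -382445*(1/(389874 + (1/2)*(1/552)*(80 + 361 - 52*304704)) + 74897) = -382445*(1/(389874 + (1/2)*(1/552)*(80 + 361 - 15844608)) + 74897) = -382445*(1/(389874 + (1/2)*(1/552)*(-15844167)) + 74897) = -382445*(1/(389874 - 5281389/368) + 74897) = -382445*(1/(138192243/368) + 74897) = -382445*(368/138192243 + 74897) = -382445*10350184424339/138192243 = -565482326023761265/19741749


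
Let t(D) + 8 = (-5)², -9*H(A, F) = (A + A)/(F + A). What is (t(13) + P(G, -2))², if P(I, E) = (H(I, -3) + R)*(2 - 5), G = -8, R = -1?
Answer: 456976/1089 ≈ 419.63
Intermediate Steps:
H(A, F) = -2*A/(9*(A + F)) (H(A, F) = -(A + A)/(9*(F + A)) = -2*A/(9*(A + F)))
t(D) = 17 (t(D) = -8 + (-5)² = -8 + 25 = 17)
P(I, E) = 3 + 6*I/(-27 + 9*I) (P(I, E) = (-2*I/(9*I + 9*(-3)) - 1)*(2 - 5) = (-2*I/(9*I - 27) - 1)*(-3) = (-2*I/(-27 + 9*I) - 1)*(-3) = (-1 - 2*I/(-27 + 9*I))*(-3) = 3 + 6*I/(-27 + 9*I))
(t(13) + P(G, -2))² = (17 + (-27 + 11*(-8))/(3*(-3 - 8)))² = (17 + (⅓)*(-27 - 88)/(-11))² = (17 + (⅓)*(-1/11)*(-115))² = (17 + 115/33)² = (676/33)² = 456976/1089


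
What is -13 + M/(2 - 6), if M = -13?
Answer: -39/4 ≈ -9.7500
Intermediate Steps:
-13 + M/(2 - 6) = -13 - 13/(2 - 6) = -13 - 13/(-4) = -13 - ¼*(-13) = -13 + 13/4 = -39/4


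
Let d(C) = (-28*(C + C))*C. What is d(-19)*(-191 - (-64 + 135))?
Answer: 5296592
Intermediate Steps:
d(C) = -56*C² (d(C) = (-56*C)*C = -56*C²)
d(-19)*(-191 - (-64 + 135)) = (-56*(-19)²)*(-191 - (-64 + 135)) = (-56*361)*(-191 - 1*71) = -20216*(-191 - 71) = -20216*(-262) = 5296592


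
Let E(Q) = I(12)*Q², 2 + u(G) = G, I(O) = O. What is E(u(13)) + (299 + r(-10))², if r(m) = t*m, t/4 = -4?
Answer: 212133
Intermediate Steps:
t = -16 (t = 4*(-4) = -16)
u(G) = -2 + G
r(m) = -16*m
E(Q) = 12*Q²
E(u(13)) + (299 + r(-10))² = 12*(-2 + 13)² + (299 - 16*(-10))² = 12*11² + (299 + 160)² = 12*121 + 459² = 1452 + 210681 = 212133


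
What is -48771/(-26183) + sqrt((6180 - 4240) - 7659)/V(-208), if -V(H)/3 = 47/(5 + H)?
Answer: 48771/26183 + 203*I*sqrt(5719)/141 ≈ 1.8627 + 108.88*I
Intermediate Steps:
V(H) = -141/(5 + H) (V(H) = -3*47/(5 + H) = -141/(5 + H))
-48771/(-26183) + sqrt((6180 - 4240) - 7659)/V(-208) = -48771/(-26183) + sqrt((6180 - 4240) - 7659)/((-141/(5 - 208))) = -48771*(-1/26183) + sqrt(1940 - 7659)/((-141/(-203))) = 48771/26183 + sqrt(-5719)/((-141*(-1/203))) = 48771/26183 + (I*sqrt(5719))/(141/203) = 48771/26183 + (I*sqrt(5719))*(203/141) = 48771/26183 + 203*I*sqrt(5719)/141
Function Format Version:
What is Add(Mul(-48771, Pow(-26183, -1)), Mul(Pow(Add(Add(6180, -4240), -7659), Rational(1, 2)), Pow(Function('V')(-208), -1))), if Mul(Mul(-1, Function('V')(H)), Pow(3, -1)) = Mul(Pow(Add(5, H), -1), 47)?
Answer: Add(Rational(48771, 26183), Mul(Rational(203, 141), I, Pow(5719, Rational(1, 2)))) ≈ Add(1.8627, Mul(108.88, I))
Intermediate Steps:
Function('V')(H) = Mul(-141, Pow(Add(5, H), -1)) (Function('V')(H) = Mul(-3, Mul(Pow(Add(5, H), -1), 47)) = Mul(-3, Mul(47, Pow(Add(5, H), -1))) = Mul(-141, Pow(Add(5, H), -1)))
Add(Mul(-48771, Pow(-26183, -1)), Mul(Pow(Add(Add(6180, -4240), -7659), Rational(1, 2)), Pow(Function('V')(-208), -1))) = Add(Mul(-48771, Pow(-26183, -1)), Mul(Pow(Add(Add(6180, -4240), -7659), Rational(1, 2)), Pow(Mul(-141, Pow(Add(5, -208), -1)), -1))) = Add(Mul(-48771, Rational(-1, 26183)), Mul(Pow(Add(1940, -7659), Rational(1, 2)), Pow(Mul(-141, Pow(-203, -1)), -1))) = Add(Rational(48771, 26183), Mul(Pow(-5719, Rational(1, 2)), Pow(Mul(-141, Rational(-1, 203)), -1))) = Add(Rational(48771, 26183), Mul(Mul(I, Pow(5719, Rational(1, 2))), Pow(Rational(141, 203), -1))) = Add(Rational(48771, 26183), Mul(Mul(I, Pow(5719, Rational(1, 2))), Rational(203, 141))) = Add(Rational(48771, 26183), Mul(Rational(203, 141), I, Pow(5719, Rational(1, 2))))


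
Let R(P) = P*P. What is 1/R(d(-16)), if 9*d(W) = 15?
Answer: 9/25 ≈ 0.36000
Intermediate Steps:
d(W) = 5/3 (d(W) = (⅑)*15 = 5/3)
R(P) = P²
1/R(d(-16)) = 1/((5/3)²) = 1/(25/9) = 9/25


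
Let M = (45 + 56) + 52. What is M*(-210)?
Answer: -32130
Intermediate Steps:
M = 153 (M = 101 + 52 = 153)
M*(-210) = 153*(-210) = -32130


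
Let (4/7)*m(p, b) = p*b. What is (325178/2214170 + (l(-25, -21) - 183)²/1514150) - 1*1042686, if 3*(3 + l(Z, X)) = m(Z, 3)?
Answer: -799015625404434849/766305258400 ≈ -1.0427e+6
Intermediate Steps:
m(p, b) = 7*b*p/4 (m(p, b) = 7*(p*b)/4 = 7*(b*p)/4 = 7*b*p/4)
l(Z, X) = -3 + 7*Z/4 (l(Z, X) = -3 + ((7/4)*3*Z)/3 = -3 + (21*Z/4)/3 = -3 + 7*Z/4)
(325178/2214170 + (l(-25, -21) - 183)²/1514150) - 1*1042686 = (325178/2214170 + ((-3 + (7/4)*(-25)) - 183)²/1514150) - 1*1042686 = (325178*(1/2214170) + ((-3 - 175/4) - 183)²*(1/1514150)) - 1042686 = (23227/158155 + (-187/4 - 183)²*(1/1514150)) - 1042686 = (23227/158155 + (-919/4)²*(1/1514150)) - 1042686 = (23227/158155 + (844561/16)*(1/1514150)) - 1042686 = (23227/158155 + 844561/24226400) - 1042686 = 139255627551/766305258400 - 1042686 = -799015625404434849/766305258400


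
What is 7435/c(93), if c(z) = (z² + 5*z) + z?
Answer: 7435/9207 ≈ 0.80754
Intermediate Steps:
c(z) = z² + 6*z
7435/c(93) = 7435/((93*(6 + 93))) = 7435/((93*99)) = 7435/9207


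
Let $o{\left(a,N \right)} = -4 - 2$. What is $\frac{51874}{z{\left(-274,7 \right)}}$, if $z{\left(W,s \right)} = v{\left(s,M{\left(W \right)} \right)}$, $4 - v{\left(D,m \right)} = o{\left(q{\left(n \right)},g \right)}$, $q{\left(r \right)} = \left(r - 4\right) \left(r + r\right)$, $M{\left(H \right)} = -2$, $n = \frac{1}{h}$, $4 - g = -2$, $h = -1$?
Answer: $\frac{25937}{5} \approx 5187.4$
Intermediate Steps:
$g = 6$ ($g = 4 - -2 = 4 + 2 = 6$)
$n = -1$ ($n = \frac{1}{-1} = -1$)
$q{\left(r \right)} = 2 r \left(-4 + r\right)$ ($q{\left(r \right)} = \left(-4 + r\right) 2 r = 2 r \left(-4 + r\right)$)
$o{\left(a,N \right)} = -6$
$v{\left(D,m \right)} = 10$ ($v{\left(D,m \right)} = 4 - -6 = 4 + 6 = 10$)
$z{\left(W,s \right)} = 10$
$\frac{51874}{z{\left(-274,7 \right)}} = \frac{51874}{10} = 51874 \cdot \frac{1}{10} = \frac{25937}{5}$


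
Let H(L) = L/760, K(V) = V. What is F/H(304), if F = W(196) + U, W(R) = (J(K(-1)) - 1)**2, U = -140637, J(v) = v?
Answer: -703165/2 ≈ -3.5158e+5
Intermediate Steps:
H(L) = L/760 (H(L) = L*(1/760) = L/760)
W(R) = 4 (W(R) = (-1 - 1)**2 = (-2)**2 = 4)
F = -140633 (F = 4 - 140637 = -140633)
F/H(304) = -140633/((1/760)*304) = -140633/2/5 = -140633*5/2 = -703165/2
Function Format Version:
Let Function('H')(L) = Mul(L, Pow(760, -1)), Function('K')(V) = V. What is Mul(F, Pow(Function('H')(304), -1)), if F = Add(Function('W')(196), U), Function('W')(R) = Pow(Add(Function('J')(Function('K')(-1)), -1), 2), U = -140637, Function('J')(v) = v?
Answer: Rational(-703165, 2) ≈ -3.5158e+5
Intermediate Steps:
Function('H')(L) = Mul(Rational(1, 760), L) (Function('H')(L) = Mul(L, Rational(1, 760)) = Mul(Rational(1, 760), L))
Function('W')(R) = 4 (Function('W')(R) = Pow(Add(-1, -1), 2) = Pow(-2, 2) = 4)
F = -140633 (F = Add(4, -140637) = -140633)
Mul(F, Pow(Function('H')(304), -1)) = Mul(-140633, Pow(Mul(Rational(1, 760), 304), -1)) = Mul(-140633, Pow(Rational(2, 5), -1)) = Mul(-140633, Rational(5, 2)) = Rational(-703165, 2)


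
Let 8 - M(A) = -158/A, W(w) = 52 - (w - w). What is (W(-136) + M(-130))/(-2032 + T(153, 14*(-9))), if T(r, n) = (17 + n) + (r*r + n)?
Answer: 3821/1374230 ≈ 0.0027805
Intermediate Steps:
W(w) = 52 (W(w) = 52 - 1*0 = 52 + 0 = 52)
M(A) = 8 + 158/A (M(A) = 8 - (-158)/A = 8 + 158/A)
T(r, n) = 17 + r² + 2*n (T(r, n) = (17 + n) + (r² + n) = (17 + n) + (n + r²) = 17 + r² + 2*n)
(W(-136) + M(-130))/(-2032 + T(153, 14*(-9))) = (52 + (8 + 158/(-130)))/(-2032 + (17 + 153² + 2*(14*(-9)))) = (52 + (8 + 158*(-1/130)))/(-2032 + (17 + 23409 + 2*(-126))) = (52 + (8 - 79/65))/(-2032 + (17 + 23409 - 252)) = (52 + 441/65)/(-2032 + 23174) = (3821/65)/21142 = (3821/65)*(1/21142) = 3821/1374230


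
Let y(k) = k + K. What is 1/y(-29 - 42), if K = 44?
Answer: -1/27 ≈ -0.037037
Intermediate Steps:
y(k) = 44 + k (y(k) = k + 44 = 44 + k)
1/y(-29 - 42) = 1/(44 + (-29 - 42)) = 1/(44 - 71) = 1/(-27) = -1/27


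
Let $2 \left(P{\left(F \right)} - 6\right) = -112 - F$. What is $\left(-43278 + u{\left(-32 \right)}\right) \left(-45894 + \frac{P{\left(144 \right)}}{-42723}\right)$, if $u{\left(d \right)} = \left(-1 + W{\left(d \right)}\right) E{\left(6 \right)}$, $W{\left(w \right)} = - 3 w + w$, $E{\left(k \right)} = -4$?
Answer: $\frac{28450181272400}{14241} \approx 1.9978 \cdot 10^{9}$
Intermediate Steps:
$W{\left(w \right)} = - 2 w$
$u{\left(d \right)} = 4 + 8 d$ ($u{\left(d \right)} = \left(-1 - 2 d\right) \left(-4\right) = 4 + 8 d$)
$P{\left(F \right)} = -50 - \frac{F}{2}$ ($P{\left(F \right)} = 6 + \frac{-112 - F}{2} = 6 - \left(56 + \frac{F}{2}\right) = -50 - \frac{F}{2}$)
$\left(-43278 + u{\left(-32 \right)}\right) \left(-45894 + \frac{P{\left(144 \right)}}{-42723}\right) = \left(-43278 + \left(4 + 8 \left(-32\right)\right)\right) \left(-45894 + \frac{-50 - 72}{-42723}\right) = \left(-43278 + \left(4 - 256\right)\right) \left(-45894 + \left(-50 - 72\right) \left(- \frac{1}{42723}\right)\right) = \left(-43278 - 252\right) \left(-45894 - - \frac{122}{42723}\right) = - 43530 \left(-45894 + \frac{122}{42723}\right) = \left(-43530\right) \left(- \frac{1960729240}{42723}\right) = \frac{28450181272400}{14241}$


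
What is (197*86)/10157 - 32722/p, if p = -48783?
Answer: 165548420/70784133 ≈ 2.3388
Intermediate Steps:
(197*86)/10157 - 32722/p = (197*86)/10157 - 32722/(-48783) = 16942*(1/10157) - 32722*(-1/48783) = 16942/10157 + 32722/48783 = 165548420/70784133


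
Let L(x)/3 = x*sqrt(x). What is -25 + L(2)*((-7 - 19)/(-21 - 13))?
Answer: -25 + 78*sqrt(2)/17 ≈ -18.511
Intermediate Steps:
L(x) = 3*x**(3/2) (L(x) = 3*(x*sqrt(x)) = 3*x**(3/2))
-25 + L(2)*((-7 - 19)/(-21 - 13)) = -25 + (3*2**(3/2))*((-7 - 19)/(-21 - 13)) = -25 + (3*(2*sqrt(2)))*(-26/(-34)) = -25 + (6*sqrt(2))*(-26*(-1/34)) = -25 + (6*sqrt(2))*(13/17) = -25 + 78*sqrt(2)/17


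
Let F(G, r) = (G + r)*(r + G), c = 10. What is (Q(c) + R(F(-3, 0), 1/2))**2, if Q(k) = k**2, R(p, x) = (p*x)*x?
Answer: 167281/16 ≈ 10455.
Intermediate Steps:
F(G, r) = (G + r)**2 (F(G, r) = (G + r)*(G + r) = (G + r)**2)
R(p, x) = p*x**2
(Q(c) + R(F(-3, 0), 1/2))**2 = (10**2 + (-3 + 0)**2*(1/2)**2)**2 = (100 + (-3)**2*(1/2)**2)**2 = (100 + 9*(1/4))**2 = (100 + 9/4)**2 = (409/4)**2 = 167281/16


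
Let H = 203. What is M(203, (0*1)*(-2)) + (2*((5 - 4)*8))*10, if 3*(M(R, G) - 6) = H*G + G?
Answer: 166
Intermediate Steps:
M(R, G) = 6 + 68*G (M(R, G) = 6 + (203*G + G)/3 = 6 + (204*G)/3 = 6 + 68*G)
M(203, (0*1)*(-2)) + (2*((5 - 4)*8))*10 = (6 + 68*((0*1)*(-2))) + (2*((5 - 4)*8))*10 = (6 + 68*(0*(-2))) + (2*(1*8))*10 = (6 + 68*0) + (2*8)*10 = (6 + 0) + 16*10 = 6 + 160 = 166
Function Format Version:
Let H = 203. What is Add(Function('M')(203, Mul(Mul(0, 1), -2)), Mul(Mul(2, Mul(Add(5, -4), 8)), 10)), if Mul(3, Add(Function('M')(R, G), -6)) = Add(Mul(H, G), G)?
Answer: 166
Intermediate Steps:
Function('M')(R, G) = Add(6, Mul(68, G)) (Function('M')(R, G) = Add(6, Mul(Rational(1, 3), Add(Mul(203, G), G))) = Add(6, Mul(Rational(1, 3), Mul(204, G))) = Add(6, Mul(68, G)))
Add(Function('M')(203, Mul(Mul(0, 1), -2)), Mul(Mul(2, Mul(Add(5, -4), 8)), 10)) = Add(Add(6, Mul(68, Mul(Mul(0, 1), -2))), Mul(Mul(2, Mul(Add(5, -4), 8)), 10)) = Add(Add(6, Mul(68, Mul(0, -2))), Mul(Mul(2, Mul(1, 8)), 10)) = Add(Add(6, Mul(68, 0)), Mul(Mul(2, 8), 10)) = Add(Add(6, 0), Mul(16, 10)) = Add(6, 160) = 166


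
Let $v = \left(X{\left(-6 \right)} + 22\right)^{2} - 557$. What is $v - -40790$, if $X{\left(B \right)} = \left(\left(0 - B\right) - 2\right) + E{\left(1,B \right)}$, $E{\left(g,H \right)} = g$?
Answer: $40962$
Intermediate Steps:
$X{\left(B \right)} = -1 - B$ ($X{\left(B \right)} = \left(\left(0 - B\right) - 2\right) + 1 = \left(- B - 2\right) + 1 = \left(-2 - B\right) + 1 = -1 - B$)
$v = 172$ ($v = \left(\left(-1 - -6\right) + 22\right)^{2} - 557 = \left(\left(-1 + 6\right) + 22\right)^{2} - 557 = \left(5 + 22\right)^{2} - 557 = 27^{2} - 557 = 729 - 557 = 172$)
$v - -40790 = 172 - -40790 = 172 + 40790 = 40962$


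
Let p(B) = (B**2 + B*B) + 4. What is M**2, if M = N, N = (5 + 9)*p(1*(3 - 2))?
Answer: 7056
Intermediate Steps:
p(B) = 4 + 2*B**2 (p(B) = (B**2 + B**2) + 4 = 2*B**2 + 4 = 4 + 2*B**2)
N = 84 (N = (5 + 9)*(4 + 2*(1*(3 - 2))**2) = 14*(4 + 2*(1*1)**2) = 14*(4 + 2*1**2) = 14*(4 + 2*1) = 14*(4 + 2) = 14*6 = 84)
M = 84
M**2 = 84**2 = 7056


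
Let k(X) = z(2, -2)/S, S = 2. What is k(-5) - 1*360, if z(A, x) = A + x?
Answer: -360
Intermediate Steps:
k(X) = 0 (k(X) = (2 - 2)/2 = 0*(½) = 0)
k(-5) - 1*360 = 0 - 1*360 = 0 - 360 = -360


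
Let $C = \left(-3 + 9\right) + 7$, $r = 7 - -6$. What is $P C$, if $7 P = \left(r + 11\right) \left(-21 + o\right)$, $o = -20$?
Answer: $- \frac{12792}{7} \approx -1827.4$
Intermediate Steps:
$r = 13$ ($r = 7 + 6 = 13$)
$C = 13$ ($C = 6 + 7 = 13$)
$P = - \frac{984}{7}$ ($P = \frac{\left(13 + 11\right) \left(-21 - 20\right)}{7} = \frac{24 \left(-41\right)}{7} = \frac{1}{7} \left(-984\right) = - \frac{984}{7} \approx -140.57$)
$P C = \left(- \frac{984}{7}\right) 13 = - \frac{12792}{7}$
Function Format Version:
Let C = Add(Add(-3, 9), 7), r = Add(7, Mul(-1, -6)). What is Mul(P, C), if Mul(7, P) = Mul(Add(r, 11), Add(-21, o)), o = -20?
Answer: Rational(-12792, 7) ≈ -1827.4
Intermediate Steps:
r = 13 (r = Add(7, 6) = 13)
C = 13 (C = Add(6, 7) = 13)
P = Rational(-984, 7) (P = Mul(Rational(1, 7), Mul(Add(13, 11), Add(-21, -20))) = Mul(Rational(1, 7), Mul(24, -41)) = Mul(Rational(1, 7), -984) = Rational(-984, 7) ≈ -140.57)
Mul(P, C) = Mul(Rational(-984, 7), 13) = Rational(-12792, 7)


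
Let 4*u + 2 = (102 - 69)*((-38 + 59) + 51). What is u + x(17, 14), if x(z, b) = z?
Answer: 1221/2 ≈ 610.50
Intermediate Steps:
u = 1187/2 (u = -½ + ((102 - 69)*((-38 + 59) + 51))/4 = -½ + (33*(21 + 51))/4 = -½ + (33*72)/4 = -½ + (¼)*2376 = -½ + 594 = 1187/2 ≈ 593.50)
u + x(17, 14) = 1187/2 + 17 = 1221/2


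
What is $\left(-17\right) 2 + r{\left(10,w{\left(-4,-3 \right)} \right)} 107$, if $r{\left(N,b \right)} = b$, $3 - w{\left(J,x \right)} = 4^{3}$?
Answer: $-6561$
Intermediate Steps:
$w{\left(J,x \right)} = -61$ ($w{\left(J,x \right)} = 3 - 4^{3} = 3 - 64 = -61$)
$\left(-17\right) 2 + r{\left(10,w{\left(-4,-3 \right)} \right)} 107 = \left(-17\right) 2 - 6527 = -34 - 6527 = -6561$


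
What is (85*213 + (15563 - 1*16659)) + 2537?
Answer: 19546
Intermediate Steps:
(85*213 + (15563 - 1*16659)) + 2537 = (18105 + (15563 - 16659)) + 2537 = (18105 - 1096) + 2537 = 17009 + 2537 = 19546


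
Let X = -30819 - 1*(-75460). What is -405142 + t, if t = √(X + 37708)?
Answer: -405142 + √82349 ≈ -4.0486e+5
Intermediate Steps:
X = 44641 (X = -30819 + 75460 = 44641)
t = √82349 (t = √(44641 + 37708) = √82349 ≈ 286.97)
-405142 + t = -405142 + √82349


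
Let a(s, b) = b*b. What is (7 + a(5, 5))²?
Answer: 1024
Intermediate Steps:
a(s, b) = b²
(7 + a(5, 5))² = (7 + 5²)² = (7 + 25)² = 32² = 1024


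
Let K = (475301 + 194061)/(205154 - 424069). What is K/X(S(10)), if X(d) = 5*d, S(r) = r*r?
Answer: -334681/54728750 ≈ -0.0061153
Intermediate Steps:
S(r) = r²
K = -669362/218915 (K = 669362/(-218915) = 669362*(-1/218915) = -669362/218915 ≈ -3.0576)
K/X(S(10)) = -669362/(218915*(5*10²)) = -669362/(218915*(5*100)) = -669362/218915/500 = -669362/218915*1/500 = -334681/54728750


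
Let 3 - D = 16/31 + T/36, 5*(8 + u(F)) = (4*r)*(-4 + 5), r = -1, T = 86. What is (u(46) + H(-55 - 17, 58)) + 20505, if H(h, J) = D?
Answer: 57184663/2790 ≈ 20496.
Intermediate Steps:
u(F) = -44/5 (u(F) = -8 + ((4*(-1))*(-4 + 5))/5 = -8 + (-4*1)/5 = -8 + (1/5)*(-4) = -8 - 4/5 = -44/5)
D = 53/558 (D = 3 - (16/31 + 86/36) = 3 - (16*(1/31) + 86*(1/36)) = 3 - (16/31 + 43/18) = 3 - 1*1621/558 = 3 - 1621/558 = 53/558 ≈ 0.094982)
H(h, J) = 53/558
(u(46) + H(-55 - 17, 58)) + 20505 = (-44/5 + 53/558) + 20505 = -24287/2790 + 20505 = 57184663/2790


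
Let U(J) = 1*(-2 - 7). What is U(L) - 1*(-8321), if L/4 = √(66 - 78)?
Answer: 8312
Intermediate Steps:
L = 8*I*√3 (L = 4*√(66 - 78) = 4*√(-12) = 4*(2*I*√3) = 8*I*√3 ≈ 13.856*I)
U(J) = -9 (U(J) = 1*(-9) = -9)
U(L) - 1*(-8321) = -9 - 1*(-8321) = -9 + 8321 = 8312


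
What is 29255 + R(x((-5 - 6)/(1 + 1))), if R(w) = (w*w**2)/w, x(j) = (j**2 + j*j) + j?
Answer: 32280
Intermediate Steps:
x(j) = j + 2*j**2 (x(j) = (j**2 + j**2) + j = 2*j**2 + j = j + 2*j**2)
R(w) = w**2 (R(w) = w**3/w = w**2)
29255 + R(x((-5 - 6)/(1 + 1))) = 29255 + (((-5 - 6)/(1 + 1))*(1 + 2*((-5 - 6)/(1 + 1))))**2 = 29255 + ((-11/2)*(1 + 2*(-11/2)))**2 = 29255 + ((-11*1/2)*(1 + 2*(-11*1/2)))**2 = 29255 + (-11*(1 + 2*(-11/2))/2)**2 = 29255 + (-11*(1 - 11)/2)**2 = 29255 + (-11/2*(-10))**2 = 29255 + 55**2 = 29255 + 3025 = 32280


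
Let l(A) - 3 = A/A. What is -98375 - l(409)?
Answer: -98379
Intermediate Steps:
l(A) = 4 (l(A) = 3 + A/A = 3 + 1 = 4)
-98375 - l(409) = -98375 - 1*4 = -98375 - 4 = -98379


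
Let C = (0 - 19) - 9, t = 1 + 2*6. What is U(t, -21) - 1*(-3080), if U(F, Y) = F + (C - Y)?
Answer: 3086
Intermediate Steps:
t = 13 (t = 1 + 12 = 13)
C = -28 (C = -19 - 9 = -28)
U(F, Y) = -28 + F - Y (U(F, Y) = F + (-28 - Y) = -28 + F - Y)
U(t, -21) - 1*(-3080) = (-28 + 13 - 1*(-21)) - 1*(-3080) = (-28 + 13 + 21) + 3080 = 6 + 3080 = 3086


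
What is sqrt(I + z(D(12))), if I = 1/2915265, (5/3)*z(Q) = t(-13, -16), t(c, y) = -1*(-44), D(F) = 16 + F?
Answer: sqrt(224367531449205)/2915265 ≈ 5.1381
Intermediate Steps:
t(c, y) = 44
z(Q) = 132/5 (z(Q) = (3/5)*44 = 132/5)
I = 1/2915265 ≈ 3.4302e-7
sqrt(I + z(D(12))) = sqrt(1/2915265 + 132/5) = sqrt(76962997/2915265) = sqrt(224367531449205)/2915265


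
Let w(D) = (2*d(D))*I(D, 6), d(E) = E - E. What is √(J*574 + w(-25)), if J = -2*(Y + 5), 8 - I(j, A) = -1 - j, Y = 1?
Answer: 2*I*√1722 ≈ 82.994*I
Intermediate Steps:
I(j, A) = 9 + j (I(j, A) = 8 - (-1 - j) = 8 + (1 + j) = 9 + j)
d(E) = 0
w(D) = 0 (w(D) = (2*0)*(9 + D) = 0*(9 + D) = 0)
J = -12 (J = -2*(1 + 5) = -2*6 = -12)
√(J*574 + w(-25)) = √(-12*574 + 0) = √(-6888 + 0) = √(-6888) = 2*I*√1722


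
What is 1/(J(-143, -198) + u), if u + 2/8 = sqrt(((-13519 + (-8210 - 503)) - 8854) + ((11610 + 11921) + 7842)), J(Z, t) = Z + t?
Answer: -780/265519 - 16*sqrt(287)/1858633 ≈ -0.0030835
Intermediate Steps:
u = -1/4 + sqrt(287) (u = -1/4 + sqrt(((-13519 + (-8210 - 503)) - 8854) + ((11610 + 11921) + 7842)) = -1/4 + sqrt(((-13519 - 8713) - 8854) + (23531 + 7842)) = -1/4 + sqrt((-22232 - 8854) + 31373) = -1/4 + sqrt(-31086 + 31373) = -1/4 + sqrt(287) ≈ 16.691)
1/(J(-143, -198) + u) = 1/((-143 - 198) + (-1/4 + sqrt(287))) = 1/(-341 + (-1/4 + sqrt(287))) = 1/(-1365/4 + sqrt(287))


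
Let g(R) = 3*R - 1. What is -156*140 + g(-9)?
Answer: -21868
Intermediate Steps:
g(R) = -1 + 3*R
-156*140 + g(-9) = -156*140 + (-1 + 3*(-9)) = -21840 + (-1 - 27) = -21840 - 28 = -21868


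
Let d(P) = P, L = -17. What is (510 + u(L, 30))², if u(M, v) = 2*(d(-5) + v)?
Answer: 313600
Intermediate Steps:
u(M, v) = -10 + 2*v (u(M, v) = 2*(-5 + v) = -10 + 2*v)
(510 + u(L, 30))² = (510 + (-10 + 2*30))² = (510 + (-10 + 60))² = (510 + 50)² = 560² = 313600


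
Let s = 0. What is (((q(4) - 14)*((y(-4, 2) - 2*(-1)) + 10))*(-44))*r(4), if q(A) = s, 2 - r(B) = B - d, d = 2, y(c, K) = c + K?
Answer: 0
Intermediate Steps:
y(c, K) = K + c
r(B) = 4 - B (r(B) = 2 - (B - 1*2) = 2 - (B - 2) = 2 - (-2 + B) = 2 + (2 - B) = 4 - B)
q(A) = 0
(((q(4) - 14)*((y(-4, 2) - 2*(-1)) + 10))*(-44))*r(4) = (((0 - 14)*(((2 - 4) - 2*(-1)) + 10))*(-44))*(4 - 1*4) = (-14*((-2 + 2) + 10)*(-44))*(4 - 4) = (-14*(0 + 10)*(-44))*0 = (-14*10*(-44))*0 = -140*(-44)*0 = 6160*0 = 0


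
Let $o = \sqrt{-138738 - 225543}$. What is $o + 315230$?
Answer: $315230 + i \sqrt{364281} \approx 3.1523 \cdot 10^{5} + 603.56 i$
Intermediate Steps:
$o = i \sqrt{364281}$ ($o = \sqrt{-364281} = i \sqrt{364281} \approx 603.56 i$)
$o + 315230 = i \sqrt{364281} + 315230 = 315230 + i \sqrt{364281}$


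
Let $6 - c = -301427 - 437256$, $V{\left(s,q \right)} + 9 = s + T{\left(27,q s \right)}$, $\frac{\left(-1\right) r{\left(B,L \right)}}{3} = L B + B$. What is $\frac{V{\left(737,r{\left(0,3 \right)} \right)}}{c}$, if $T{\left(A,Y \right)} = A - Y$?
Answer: $\frac{755}{738689} \approx 0.0010221$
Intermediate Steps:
$r{\left(B,L \right)} = - 3 B - 3 B L$ ($r{\left(B,L \right)} = - 3 \left(L B + B\right) = - 3 \left(B L + B\right) = - 3 \left(B + B L\right) = - 3 B - 3 B L$)
$V{\left(s,q \right)} = 18 + s - q s$ ($V{\left(s,q \right)} = -9 - \left(-27 - s + q s\right) = -9 + \left(27 + s - q s\right) = 18 + s - q s$)
$c = 738689$ ($c = 6 - \left(-301427 - 437256\right) = 6 - -738683 = 6 + 738683 = 738689$)
$\frac{V{\left(737,r{\left(0,3 \right)} \right)}}{c} = \frac{18 + 737 - \left(-3\right) 0 \left(1 + 3\right) 737}{738689} = \left(18 + 737 - \left(-3\right) 0 \cdot 4 \cdot 737\right) \frac{1}{738689} = \left(18 + 737 - 0 \cdot 737\right) \frac{1}{738689} = \left(18 + 737 + 0\right) \frac{1}{738689} = 755 \cdot \frac{1}{738689} = \frac{755}{738689}$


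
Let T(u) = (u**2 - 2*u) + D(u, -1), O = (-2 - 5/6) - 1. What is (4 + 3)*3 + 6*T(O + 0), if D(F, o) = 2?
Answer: 1003/6 ≈ 167.17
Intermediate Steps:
O = -23/6 (O = (-2 - 5*1/6) - 1 = (-2 - 5/6) - 1 = -17/6 - 1 = -23/6 ≈ -3.8333)
T(u) = 2 + u**2 - 2*u (T(u) = (u**2 - 2*u) + 2 = 2 + u**2 - 2*u)
(4 + 3)*3 + 6*T(O + 0) = (4 + 3)*3 + 6*(2 + (-23/6 + 0)**2 - 2*(-23/6 + 0)) = 7*3 + 6*(2 + (-23/6)**2 - 2*(-23/6)) = 21 + 6*(2 + 529/36 + 23/3) = 21 + 6*(877/36) = 21 + 877/6 = 1003/6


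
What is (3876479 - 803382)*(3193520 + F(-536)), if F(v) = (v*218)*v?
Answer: 202283684436656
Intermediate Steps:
F(v) = 218*v² (F(v) = (218*v)*v = 218*v²)
(3876479 - 803382)*(3193520 + F(-536)) = (3876479 - 803382)*(3193520 + 218*(-536)²) = 3073097*(3193520 + 218*287296) = 3073097*(3193520 + 62630528) = 3073097*65824048 = 202283684436656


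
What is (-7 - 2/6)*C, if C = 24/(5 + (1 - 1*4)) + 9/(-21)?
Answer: -594/7 ≈ -84.857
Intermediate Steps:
C = 81/7 (C = 24/(5 + (1 - 4)) + 9*(-1/21) = 24/(5 - 3) - 3/7 = 24/2 - 3/7 = 24*(½) - 3/7 = 12 - 3/7 = 81/7 ≈ 11.571)
(-7 - 2/6)*C = (-7 - 2/6)*(81/7) = (-7 - 2*⅙)*(81/7) = (-7 - ⅓)*(81/7) = -22/3*81/7 = -594/7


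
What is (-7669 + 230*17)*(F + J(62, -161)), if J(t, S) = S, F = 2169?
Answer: -7548072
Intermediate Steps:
(-7669 + 230*17)*(F + J(62, -161)) = (-7669 + 230*17)*(2169 - 161) = (-7669 + 3910)*2008 = -3759*2008 = -7548072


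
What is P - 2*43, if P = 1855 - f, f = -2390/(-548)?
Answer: 483511/274 ≈ 1764.6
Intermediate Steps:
f = 1195/274 (f = -2390*(-1/548) = 1195/274 ≈ 4.3613)
P = 507075/274 (P = 1855 - 1*1195/274 = 1855 - 1195/274 = 507075/274 ≈ 1850.6)
P - 2*43 = 507075/274 - 2*43 = 507075/274 - 86 = 483511/274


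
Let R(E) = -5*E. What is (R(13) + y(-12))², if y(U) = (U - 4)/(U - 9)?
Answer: 1819801/441 ≈ 4126.5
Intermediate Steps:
y(U) = (-4 + U)/(-9 + U)
(R(13) + y(-12))² = (-5*13 + (-4 - 12)/(-9 - 12))² = (-65 - 16/(-21))² = (-65 - 1/21*(-16))² = (-65 + 16/21)² = (-1349/21)² = 1819801/441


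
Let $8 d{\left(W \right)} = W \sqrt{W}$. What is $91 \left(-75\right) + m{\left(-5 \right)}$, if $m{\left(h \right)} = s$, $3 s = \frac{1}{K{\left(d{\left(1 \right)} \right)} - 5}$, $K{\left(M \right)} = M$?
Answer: $- \frac{798533}{117} \approx -6825.1$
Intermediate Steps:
$d{\left(W \right)} = \frac{W^{\frac{3}{2}}}{8}$ ($d{\left(W \right)} = \frac{W \sqrt{W}}{8} = \frac{W^{\frac{3}{2}}}{8}$)
$s = - \frac{8}{117}$ ($s = \frac{1}{3 \left(\frac{1^{\frac{3}{2}}}{8} - 5\right)} = \frac{1}{3 \left(\frac{1}{8} \cdot 1 - 5\right)} = \frac{1}{3 \left(\frac{1}{8} - 5\right)} = \frac{1}{3 \left(- \frac{39}{8}\right)} = \frac{1}{3} \left(- \frac{8}{39}\right) = - \frac{8}{117} \approx -0.068376$)
$m{\left(h \right)} = - \frac{8}{117}$
$91 \left(-75\right) + m{\left(-5 \right)} = 91 \left(-75\right) - \frac{8}{117} = -6825 - \frac{8}{117} = - \frac{798533}{117}$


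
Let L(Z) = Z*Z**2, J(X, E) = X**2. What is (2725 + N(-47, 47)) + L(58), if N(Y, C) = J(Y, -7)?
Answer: 200046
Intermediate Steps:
N(Y, C) = Y**2
L(Z) = Z**3
(2725 + N(-47, 47)) + L(58) = (2725 + (-47)**2) + 58**3 = (2725 + 2209) + 195112 = 4934 + 195112 = 200046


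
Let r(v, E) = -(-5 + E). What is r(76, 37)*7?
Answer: -224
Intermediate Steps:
r(v, E) = 5 - E
r(76, 37)*7 = (5 - 1*37)*7 = (5 - 37)*7 = -32*7 = -224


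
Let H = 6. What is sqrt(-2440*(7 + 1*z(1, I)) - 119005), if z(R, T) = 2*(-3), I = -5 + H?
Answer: I*sqrt(121445) ≈ 348.49*I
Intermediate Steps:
I = 1 (I = -5 + 6 = 1)
z(R, T) = -6
sqrt(-2440*(7 + 1*z(1, I)) - 119005) = sqrt(-2440*(7 + 1*(-6)) - 119005) = sqrt(-2440*(7 - 6) - 119005) = sqrt(-2440*1 - 119005) = sqrt(-2440 - 119005) = sqrt(-121445) = I*sqrt(121445)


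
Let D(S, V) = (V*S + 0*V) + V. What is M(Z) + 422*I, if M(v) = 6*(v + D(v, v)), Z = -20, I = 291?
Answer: 124962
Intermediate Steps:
D(S, V) = V + S*V (D(S, V) = (S*V + 0) + V = S*V + V = V + S*V)
M(v) = 6*v + 6*v*(1 + v) (M(v) = 6*(v + v*(1 + v)) = 6*v + 6*v*(1 + v))
M(Z) + 422*I = 6*(-20)*(2 - 20) + 422*291 = 6*(-20)*(-18) + 122802 = 2160 + 122802 = 124962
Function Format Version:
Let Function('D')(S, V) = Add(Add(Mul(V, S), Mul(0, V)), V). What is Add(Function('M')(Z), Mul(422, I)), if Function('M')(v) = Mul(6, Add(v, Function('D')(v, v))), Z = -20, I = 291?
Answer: 124962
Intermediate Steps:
Function('D')(S, V) = Add(V, Mul(S, V)) (Function('D')(S, V) = Add(Add(Mul(S, V), 0), V) = Add(Mul(S, V), V) = Add(V, Mul(S, V)))
Function('M')(v) = Add(Mul(6, v), Mul(6, v, Add(1, v))) (Function('M')(v) = Mul(6, Add(v, Mul(v, Add(1, v)))) = Add(Mul(6, v), Mul(6, v, Add(1, v))))
Add(Function('M')(Z), Mul(422, I)) = Add(Mul(6, -20, Add(2, -20)), Mul(422, 291)) = Add(Mul(6, -20, -18), 122802) = Add(2160, 122802) = 124962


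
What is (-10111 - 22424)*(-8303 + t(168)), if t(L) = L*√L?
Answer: 270138105 - 10931760*√42 ≈ 1.9929e+8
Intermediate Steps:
t(L) = L^(3/2)
(-10111 - 22424)*(-8303 + t(168)) = (-10111 - 22424)*(-8303 + 168^(3/2)) = -32535*(-8303 + 336*√42) = 270138105 - 10931760*√42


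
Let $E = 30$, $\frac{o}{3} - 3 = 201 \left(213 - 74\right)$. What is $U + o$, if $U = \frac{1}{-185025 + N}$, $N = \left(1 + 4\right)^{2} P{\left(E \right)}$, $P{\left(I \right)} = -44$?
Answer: $\frac{15602114249}{186125} \approx 83826.0$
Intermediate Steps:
$o = 83826$ ($o = 9 + 3 \cdot 201 \left(213 - 74\right) = 9 + 3 \cdot 201 \cdot 139 = 9 + 3 \cdot 27939 = 9 + 83817 = 83826$)
$N = -1100$ ($N = \left(1 + 4\right)^{2} \left(-44\right) = 5^{2} \left(-44\right) = 25 \left(-44\right) = -1100$)
$U = - \frac{1}{186125}$ ($U = \frac{1}{-185025 - 1100} = \frac{1}{-186125} = - \frac{1}{186125} \approx -5.3727 \cdot 10^{-6}$)
$U + o = - \frac{1}{186125} + 83826 = \frac{15602114249}{186125}$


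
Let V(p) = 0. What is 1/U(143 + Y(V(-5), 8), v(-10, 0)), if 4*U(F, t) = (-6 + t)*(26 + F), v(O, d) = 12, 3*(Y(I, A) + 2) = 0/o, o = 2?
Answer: 2/501 ≈ 0.0039920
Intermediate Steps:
Y(I, A) = -2 (Y(I, A) = -2 + (0/2)/3 = -2 + (0*(½))/3 = -2 + (⅓)*0 = -2 + 0 = -2)
U(F, t) = (-6 + t)*(26 + F)/4 (U(F, t) = ((-6 + t)*(26 + F))/4 = (-6 + t)*(26 + F)/4)
1/U(143 + Y(V(-5), 8), v(-10, 0)) = 1/(-39 - 3*(143 - 2)/2 + (13/2)*12 + (¼)*(143 - 2)*12) = 1/(-39 - 3/2*141 + 78 + (¼)*141*12) = 1/(-39 - 423/2 + 78 + 423) = 1/(501/2) = 2/501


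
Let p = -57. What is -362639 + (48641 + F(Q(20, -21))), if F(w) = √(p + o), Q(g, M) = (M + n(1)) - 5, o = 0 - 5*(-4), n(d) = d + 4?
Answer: -313998 + I*√37 ≈ -3.14e+5 + 6.0828*I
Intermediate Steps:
n(d) = 4 + d
o = 20 (o = 0 + 20 = 20)
Q(g, M) = M (Q(g, M) = (M + (4 + 1)) - 5 = (M + 5) - 5 = (5 + M) - 5 = M)
F(w) = I*√37 (F(w) = √(-57 + 20) = √(-37) = I*√37)
-362639 + (48641 + F(Q(20, -21))) = -362639 + (48641 + I*√37) = -313998 + I*√37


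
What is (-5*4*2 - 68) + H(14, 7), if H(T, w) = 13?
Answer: -95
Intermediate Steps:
(-5*4*2 - 68) + H(14, 7) = (-5*4*2 - 68) + 13 = (-20*2 - 68) + 13 = (-40 - 68) + 13 = -108 + 13 = -95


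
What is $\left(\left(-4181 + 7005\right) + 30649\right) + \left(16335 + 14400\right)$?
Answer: $64208$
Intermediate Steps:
$\left(\left(-4181 + 7005\right) + 30649\right) + \left(16335 + 14400\right) = \left(2824 + 30649\right) + 30735 = 33473 + 30735 = 64208$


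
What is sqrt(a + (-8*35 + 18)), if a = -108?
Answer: I*sqrt(370) ≈ 19.235*I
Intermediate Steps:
sqrt(a + (-8*35 + 18)) = sqrt(-108 + (-8*35 + 18)) = sqrt(-108 + (-280 + 18)) = sqrt(-108 - 262) = sqrt(-370) = I*sqrt(370)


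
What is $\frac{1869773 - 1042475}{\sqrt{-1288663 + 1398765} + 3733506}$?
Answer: $\frac{1544361023394}{6969533470967} - \frac{413649 \sqrt{110102}}{6969533470967} \approx 0.22157$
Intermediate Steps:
$\frac{1869773 - 1042475}{\sqrt{-1288663 + 1398765} + 3733506} = \frac{827298}{\sqrt{110102} + 3733506} = \frac{827298}{3733506 + \sqrt{110102}}$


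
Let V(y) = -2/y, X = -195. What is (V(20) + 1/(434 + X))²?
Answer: 52441/5712100 ≈ 0.0091807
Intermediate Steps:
(V(20) + 1/(434 + X))² = (-2/20 + 1/(434 - 195))² = (-2*1/20 + 1/239)² = (-⅒ + 1/239)² = (-229/2390)² = 52441/5712100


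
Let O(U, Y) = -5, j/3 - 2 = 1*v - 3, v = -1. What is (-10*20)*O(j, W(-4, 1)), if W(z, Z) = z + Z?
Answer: 1000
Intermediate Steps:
W(z, Z) = Z + z
j = -6 (j = 6 + 3*(1*(-1) - 3) = 6 + 3*(-1 - 3) = 6 + 3*(-4) = 6 - 12 = -6)
(-10*20)*O(j, W(-4, 1)) = -10*20*(-5) = -200*(-5) = 1000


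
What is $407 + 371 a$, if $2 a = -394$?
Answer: $-72680$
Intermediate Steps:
$a = -197$ ($a = \frac{1}{2} \left(-394\right) = -197$)
$407 + 371 a = 407 + 371 \left(-197\right) = 407 - 73087 = -72680$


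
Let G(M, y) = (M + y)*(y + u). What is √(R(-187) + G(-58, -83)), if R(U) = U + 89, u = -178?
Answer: 17*√127 ≈ 191.58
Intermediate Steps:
G(M, y) = (-178 + y)*(M + y) (G(M, y) = (M + y)*(y - 178) = (M + y)*(-178 + y) = (-178 + y)*(M + y))
R(U) = 89 + U
√(R(-187) + G(-58, -83)) = √((89 - 187) + ((-83)² - 178*(-58) - 178*(-83) - 58*(-83))) = √(-98 + (6889 + 10324 + 14774 + 4814)) = √(-98 + 36801) = √36703 = 17*√127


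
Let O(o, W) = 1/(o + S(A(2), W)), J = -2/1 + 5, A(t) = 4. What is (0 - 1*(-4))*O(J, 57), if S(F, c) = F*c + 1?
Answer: 1/58 ≈ 0.017241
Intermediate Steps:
S(F, c) = 1 + F*c
J = 3 (J = -2*1 + 5 = -2 + 5 = 3)
O(o, W) = 1/(1 + o + 4*W) (O(o, W) = 1/(o + (1 + 4*W)) = 1/(1 + o + 4*W))
(0 - 1*(-4))*O(J, 57) = (0 - 1*(-4))/(1 + 3 + 4*57) = (0 + 4)/(1 + 3 + 228) = 4/232 = 4*(1/232) = 1/58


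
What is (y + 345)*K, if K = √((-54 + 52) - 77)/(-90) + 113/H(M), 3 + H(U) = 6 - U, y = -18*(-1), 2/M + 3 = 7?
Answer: 82038/5 - 121*I*√79/30 ≈ 16408.0 - 35.849*I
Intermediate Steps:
M = ½ (M = 2/(-3 + 7) = 2/4 = 2*(¼) = ½ ≈ 0.50000)
y = 18
H(U) = 3 - U (H(U) = -3 + (6 - U) = 3 - U)
K = 226/5 - I*√79/90 (K = √((-54 + 52) - 77)/(-90) + 113/(3 - 1*½) = √(-2 - 77)*(-1/90) + 113/(3 - ½) = √(-79)*(-1/90) + 113/(5/2) = (I*√79)*(-1/90) + 113*(⅖) = -I*√79/90 + 226/5 = 226/5 - I*√79/90 ≈ 45.2 - 0.098758*I)
(y + 345)*K = (18 + 345)*(226/5 - I*√79/90) = 363*(226/5 - I*√79/90) = 82038/5 - 121*I*√79/30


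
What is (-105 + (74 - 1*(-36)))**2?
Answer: 25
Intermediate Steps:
(-105 + (74 - 1*(-36)))**2 = (-105 + (74 + 36))**2 = (-105 + 110)**2 = 5**2 = 25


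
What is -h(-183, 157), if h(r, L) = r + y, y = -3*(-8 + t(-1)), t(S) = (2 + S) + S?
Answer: 159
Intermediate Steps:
t(S) = 2 + 2*S
y = 24 (y = -3*(-8 + (2 + 2*(-1))) = -3*(-8 + (2 - 2)) = -3*(-8 + 0) = -3*(-8) = 24)
h(r, L) = 24 + r (h(r, L) = r + 24 = 24 + r)
-h(-183, 157) = -(24 - 183) = -1*(-159) = 159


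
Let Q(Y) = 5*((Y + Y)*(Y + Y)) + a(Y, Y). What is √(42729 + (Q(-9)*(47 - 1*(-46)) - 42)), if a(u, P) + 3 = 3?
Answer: 9*√2387 ≈ 439.71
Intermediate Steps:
a(u, P) = 0 (a(u, P) = -3 + 3 = 0)
Q(Y) = 20*Y² (Q(Y) = 5*((Y + Y)*(Y + Y)) + 0 = 5*((2*Y)*(2*Y)) + 0 = 5*(4*Y²) + 0 = 20*Y² + 0 = 20*Y²)
√(42729 + (Q(-9)*(47 - 1*(-46)) - 42)) = √(42729 + ((20*(-9)²)*(47 - 1*(-46)) - 42)) = √(42729 + ((20*81)*(47 + 46) - 42)) = √(42729 + (1620*93 - 42)) = √(42729 + (150660 - 42)) = √(42729 + 150618) = √193347 = 9*√2387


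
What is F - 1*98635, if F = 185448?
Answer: 86813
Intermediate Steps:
F - 1*98635 = 185448 - 1*98635 = 185448 - 98635 = 86813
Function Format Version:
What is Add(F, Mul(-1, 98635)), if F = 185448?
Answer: 86813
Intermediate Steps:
Add(F, Mul(-1, 98635)) = Add(185448, Mul(-1, 98635)) = Add(185448, -98635) = 86813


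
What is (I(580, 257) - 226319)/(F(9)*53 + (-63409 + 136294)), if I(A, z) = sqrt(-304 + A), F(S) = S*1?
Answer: -226319/73362 + sqrt(69)/36681 ≈ -3.0847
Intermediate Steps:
F(S) = S
(I(580, 257) - 226319)/(F(9)*53 + (-63409 + 136294)) = (sqrt(-304 + 580) - 226319)/(9*53 + (-63409 + 136294)) = (sqrt(276) - 226319)/(477 + 72885) = (2*sqrt(69) - 226319)/73362 = (-226319 + 2*sqrt(69))*(1/73362) = -226319/73362 + sqrt(69)/36681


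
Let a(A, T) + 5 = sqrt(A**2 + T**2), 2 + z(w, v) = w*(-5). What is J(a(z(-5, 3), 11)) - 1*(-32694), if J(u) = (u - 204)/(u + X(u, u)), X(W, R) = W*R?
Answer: 1295486332/39625 - 1211*sqrt(26)/79250 ≈ 32694.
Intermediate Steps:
z(w, v) = -2 - 5*w (z(w, v) = -2 + w*(-5) = -2 - 5*w)
a(A, T) = -5 + sqrt(A**2 + T**2)
X(W, R) = R*W
J(u) = (-204 + u)/(u + u**2) (J(u) = (u - 204)/(u + u*u) = (-204 + u)/(u + u**2))
J(a(z(-5, 3), 11)) - 1*(-32694) = (-204 + (-5 + sqrt((-2 - 5*(-5))**2 + 11**2)))/((-5 + sqrt((-2 - 5*(-5))**2 + 11**2))*(1 + (-5 + sqrt((-2 - 5*(-5))**2 + 11**2)))) - 1*(-32694) = (-204 + (-5 + sqrt((-2 + 25)**2 + 121)))/((-5 + sqrt((-2 + 25)**2 + 121))*(1 + (-5 + sqrt((-2 + 25)**2 + 121)))) + 32694 = (-204 + (-5 + sqrt(23**2 + 121)))/((-5 + sqrt(23**2 + 121))*(1 + (-5 + sqrt(23**2 + 121)))) + 32694 = (-204 + (-5 + sqrt(529 + 121)))/((-5 + sqrt(529 + 121))*(1 + (-5 + sqrt(529 + 121)))) + 32694 = (-204 + (-5 + sqrt(650)))/((-5 + sqrt(650))*(1 + (-5 + sqrt(650)))) + 32694 = (-204 + (-5 + 5*sqrt(26)))/((-5 + 5*sqrt(26))*(1 + (-5 + 5*sqrt(26)))) + 32694 = (-209 + 5*sqrt(26))/((-5 + 5*sqrt(26))*(-4 + 5*sqrt(26))) + 32694 = 32694 + (-209 + 5*sqrt(26))/((-5 + 5*sqrt(26))*(-4 + 5*sqrt(26)))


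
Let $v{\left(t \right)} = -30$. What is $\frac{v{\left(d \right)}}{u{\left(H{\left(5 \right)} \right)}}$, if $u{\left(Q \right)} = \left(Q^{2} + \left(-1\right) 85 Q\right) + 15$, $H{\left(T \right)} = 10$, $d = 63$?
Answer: $\frac{2}{49} \approx 0.040816$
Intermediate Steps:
$u{\left(Q \right)} = 15 + Q^{2} - 85 Q$ ($u{\left(Q \right)} = \left(Q^{2} - 85 Q\right) + 15 = 15 + Q^{2} - 85 Q$)
$\frac{v{\left(d \right)}}{u{\left(H{\left(5 \right)} \right)}} = - \frac{30}{15 + 10^{2} - 850} = - \frac{30}{15 + 100 - 850} = - \frac{30}{-735} = \left(-30\right) \left(- \frac{1}{735}\right) = \frac{2}{49}$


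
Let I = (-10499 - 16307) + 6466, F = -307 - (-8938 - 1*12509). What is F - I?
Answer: 41480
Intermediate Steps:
F = 21140 (F = -307 - (-8938 - 12509) = -307 - 1*(-21447) = -307 + 21447 = 21140)
I = -20340 (I = -26806 + 6466 = -20340)
F - I = 21140 - 1*(-20340) = 21140 + 20340 = 41480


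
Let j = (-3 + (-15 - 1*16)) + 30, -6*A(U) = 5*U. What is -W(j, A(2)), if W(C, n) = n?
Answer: 5/3 ≈ 1.6667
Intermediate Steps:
A(U) = -5*U/6
j = -4 (j = (-3 + (-15 - 16)) + 30 = (-3 - 31) + 30 = -34 + 30 = -4)
-W(j, A(2)) = -(-5)*2/6 = -1*(-5/3) = 5/3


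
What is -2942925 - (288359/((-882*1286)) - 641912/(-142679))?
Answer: -476265838082456963/161833941108 ≈ -2.9429e+6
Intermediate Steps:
-2942925 - (288359/((-882*1286)) - 641912/(-142679)) = -2942925 - (288359/(-1134252) - 641912*(-1/142679)) = -2942925 - (288359*(-1/1134252) + 641912/142679) = -2942925 - (-288359/1134252 + 641912/142679) = -2942925 - 1*686947196063/161833941108 = -2942925 - 686947196063/161833941108 = -476265838082456963/161833941108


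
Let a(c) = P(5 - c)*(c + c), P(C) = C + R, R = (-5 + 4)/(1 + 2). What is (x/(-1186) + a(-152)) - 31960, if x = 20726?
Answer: -141615769/1779 ≈ -79604.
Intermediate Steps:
R = -1/3 ≈ -0.33333
P(C) = -1/3 + C (P(C) = C - 1/3 = -1/3 + C)
a(c) = 2*c*(14/3 - c) (a(c) = (-1/3 + (5 - c))*(c + c) = (14/3 - c)*(2*c) = 2*c*(14/3 - c))
(x/(-1186) + a(-152)) - 31960 = (20726/(-1186) + (2/3)*(-152)*(14 - 3*(-152))) - 31960 = (20726*(-1/1186) + (2/3)*(-152)*(14 + 456)) - 31960 = (-10363/593 + (2/3)*(-152)*470) - 31960 = (-10363/593 - 142880/3) - 31960 = -84758929/1779 - 31960 = -141615769/1779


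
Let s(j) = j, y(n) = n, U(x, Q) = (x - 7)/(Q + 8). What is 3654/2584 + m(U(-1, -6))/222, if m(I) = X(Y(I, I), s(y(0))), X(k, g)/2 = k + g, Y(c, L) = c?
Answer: 197629/143412 ≈ 1.3780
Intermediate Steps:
U(x, Q) = (-7 + x)/(8 + Q)
X(k, g) = 2*g + 2*k (X(k, g) = 2*(k + g) = 2*(g + k) = 2*g + 2*k)
m(I) = 2*I (m(I) = 2*0 + 2*I = 0 + 2*I = 2*I)
3654/2584 + m(U(-1, -6))/222 = 3654/2584 + (2*((-7 - 1)/(8 - 6)))/222 = 3654*(1/2584) + (2*(-8/2))*(1/222) = 1827/1292 + (2*((1/2)*(-8)))*(1/222) = 1827/1292 + (2*(-4))*(1/222) = 1827/1292 - 8*1/222 = 1827/1292 - 4/111 = 197629/143412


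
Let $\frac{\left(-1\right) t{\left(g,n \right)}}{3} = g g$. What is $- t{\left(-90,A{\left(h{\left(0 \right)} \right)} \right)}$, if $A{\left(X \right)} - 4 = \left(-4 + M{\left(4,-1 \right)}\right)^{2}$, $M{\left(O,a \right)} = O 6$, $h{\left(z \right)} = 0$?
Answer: $24300$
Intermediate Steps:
$M{\left(O,a \right)} = 6 O$
$A{\left(X \right)} = 404$ ($A{\left(X \right)} = 4 + \left(-4 + 6 \cdot 4\right)^{2} = 4 + \left(-4 + 24\right)^{2} = 4 + 20^{2} = 4 + 400 = 404$)
$t{\left(g,n \right)} = - 3 g^{2}$ ($t{\left(g,n \right)} = - 3 g g = - 3 g^{2}$)
$- t{\left(-90,A{\left(h{\left(0 \right)} \right)} \right)} = - \left(-3\right) \left(-90\right)^{2} = - \left(-3\right) 8100 = \left(-1\right) \left(-24300\right) = 24300$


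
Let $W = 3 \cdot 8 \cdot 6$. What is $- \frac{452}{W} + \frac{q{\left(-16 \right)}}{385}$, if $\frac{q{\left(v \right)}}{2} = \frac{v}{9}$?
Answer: $- \frac{43633}{13860} \approx -3.1481$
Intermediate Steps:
$q{\left(v \right)} = \frac{2 v}{9}$ ($q{\left(v \right)} = 2 \frac{v}{9} = \frac{2 v}{9}$)
$W = 144$ ($W = 24 \cdot 6 = 144$)
$- \frac{452}{W} + \frac{q{\left(-16 \right)}}{385} = - \frac{452}{144} + \frac{\frac{2}{9} \left(-16\right)}{385} = \left(-452\right) \frac{1}{144} - \frac{32}{3465} = - \frac{113}{36} - \frac{32}{3465} = - \frac{43633}{13860}$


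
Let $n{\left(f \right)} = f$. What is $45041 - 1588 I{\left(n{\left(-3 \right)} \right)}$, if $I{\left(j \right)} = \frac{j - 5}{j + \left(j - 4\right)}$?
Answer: $\frac{218853}{5} \approx 43771.0$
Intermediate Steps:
$I{\left(j \right)} = \frac{-5 + j}{-4 + 2 j}$ ($I{\left(j \right)} = \frac{-5 + j}{j + \left(j - 4\right)} = \frac{-5 + j}{j + \left(-4 + j\right)} = \frac{-5 + j}{-4 + 2 j}$)
$45041 - 1588 I{\left(n{\left(-3 \right)} \right)} = 45041 - 1588 \frac{-5 - 3}{2 \left(-2 - 3\right)} = 45041 - 1588 \cdot \frac{1}{2} \frac{1}{-5} \left(-8\right) = 45041 - 1588 \cdot \frac{1}{2} \left(- \frac{1}{5}\right) \left(-8\right) = 45041 - 1588 \cdot \frac{4}{5} = 45041 - \frac{6352}{5} = \frac{218853}{5}$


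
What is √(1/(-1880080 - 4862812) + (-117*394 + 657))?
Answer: I*√516511857718639679/3371446 ≈ 213.17*I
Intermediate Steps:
√(1/(-1880080 - 4862812) + (-117*394 + 657)) = √(1/(-6742892) + (-46098 + 657)) = √(-1/6742892 - 45441) = √(-306403755373/6742892) = I*√516511857718639679/3371446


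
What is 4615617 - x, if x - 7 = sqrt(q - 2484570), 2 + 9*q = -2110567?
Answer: 4615610 - I*sqrt(24471699)/3 ≈ 4.6156e+6 - 1649.0*I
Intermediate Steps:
q = -703523/3 (q = -2/9 + (1/9)*(-2110567) = -2/9 - 2110567/9 = -703523/3 ≈ -2.3451e+5)
x = 7 + I*sqrt(24471699)/3 (x = 7 + sqrt(-703523/3 - 2484570) = 7 + sqrt(-8157233/3) = 7 + I*sqrt(24471699)/3 ≈ 7.0 + 1649.0*I)
4615617 - x = 4615617 - (7 + I*sqrt(24471699)/3) = 4615617 + (-7 - I*sqrt(24471699)/3) = 4615610 - I*sqrt(24471699)/3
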